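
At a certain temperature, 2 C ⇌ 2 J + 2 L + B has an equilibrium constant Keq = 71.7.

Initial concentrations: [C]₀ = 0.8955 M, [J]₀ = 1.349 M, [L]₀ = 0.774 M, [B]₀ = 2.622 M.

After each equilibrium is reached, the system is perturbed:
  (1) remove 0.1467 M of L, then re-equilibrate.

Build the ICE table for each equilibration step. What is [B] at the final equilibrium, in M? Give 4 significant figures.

Q₀ = 3.565 vs Keq = 71.7 ⇒ Q<K, forward
Step 1:
                    C           J           L           B
  init         0.8955       1.349       0.774       2.622
  Δ           -0.4541      0.4541      0.4541       0.227
  eq           0.4414       1.803       1.228       2.849
  solve Keq expr → x = 0.227; check Q = 71.7
Then remove 0.1467 M of L.
Step 2:
                    C           J           L           B
  init         0.4414       1.803       1.081       2.849
  Δ           -0.0326      0.0326      0.0326      0.0163
  eq           0.4088       1.836       1.114       2.865
  solve Keq expr → x = 0.0163; check Q = 71.7

[B]_eq = 2.865 M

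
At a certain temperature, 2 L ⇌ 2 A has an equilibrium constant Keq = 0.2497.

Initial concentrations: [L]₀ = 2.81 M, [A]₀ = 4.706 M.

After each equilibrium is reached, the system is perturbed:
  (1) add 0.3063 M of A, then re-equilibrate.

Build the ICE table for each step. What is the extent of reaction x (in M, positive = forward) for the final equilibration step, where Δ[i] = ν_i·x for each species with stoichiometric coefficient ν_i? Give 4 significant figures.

Q₀ = 2.805 vs Keq = 0.2497 ⇒ Q>K, reverse
Step 1:
                    L           A
  init           2.81       4.706
  Δ             2.202      -2.202
  eq            5.012       2.504
  solve Keq expr → x = -1.101; check Q = 0.2497
Then add 0.3063 M of A.
Step 2:
                    L           A
  init          5.012       2.811
  Δ            0.2042     -0.2042
  eq            5.216       2.606
  solve Keq expr → x = -0.1021; check Q = 0.2497

x = -0.1021 M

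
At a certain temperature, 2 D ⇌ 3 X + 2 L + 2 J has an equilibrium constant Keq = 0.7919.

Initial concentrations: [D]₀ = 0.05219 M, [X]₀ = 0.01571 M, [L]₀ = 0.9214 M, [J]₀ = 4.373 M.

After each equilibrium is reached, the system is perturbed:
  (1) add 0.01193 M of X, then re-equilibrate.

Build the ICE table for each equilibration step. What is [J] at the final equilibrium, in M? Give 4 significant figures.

[J]_eq = 4.384 M

Q₀ = 0.02311 vs Keq = 0.7919 ⇒ Q<K, forward
Step 1:
                   D          X          L          J
  I          0.05219    0.01571     0.9214      4.373
  C         -0.01587    0.02381    0.01587    0.01587
  E          0.03632    0.03952     0.9373      4.389
  solve Keq expr → x = 0.007937; check Q = 0.7919
Then add 0.01193 M of X.
Step 2:
                   D          X          L          J
  I          0.03632    0.05145     0.9373      4.389
  C         0.005311  -0.007966  -0.005311  -0.005311
  E          0.04163    0.04348      0.932      4.384
  solve Keq expr → x = -0.002655; check Q = 0.7919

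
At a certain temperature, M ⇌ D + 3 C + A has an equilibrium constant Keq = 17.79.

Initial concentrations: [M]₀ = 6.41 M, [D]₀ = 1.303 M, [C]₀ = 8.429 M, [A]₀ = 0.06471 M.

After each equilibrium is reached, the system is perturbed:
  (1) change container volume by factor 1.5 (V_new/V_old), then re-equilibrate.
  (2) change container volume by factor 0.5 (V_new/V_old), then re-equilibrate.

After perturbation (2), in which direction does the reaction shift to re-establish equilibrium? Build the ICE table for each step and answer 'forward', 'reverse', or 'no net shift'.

Direction: reverse

Q₀ = 7.877 vs Keq = 17.79 ⇒ Q<K, forward
Step 1:
                  M         D         C         A
  init         6.41     1.303     8.429   0.06471
  Δ        -0.06415   0.06415    0.1924   0.06415
  eq          6.346     1.367     8.621    0.1289
  solve Keq expr → x = 0.06415; check Q = 17.79
Then change container volume by factor 1.5 (V_new/V_old).
Step 2:
                  M         D         C         A
  init        4.231    0.9114     5.748   0.08591
  Δ         -0.1798    0.1798    0.5395    0.1798
  eq          4.051     1.091     6.287    0.2657
  solve Keq expr → x = 0.1798; check Q = 17.79
Then change container volume by factor 0.5 (V_new/V_old).
Step 3:
                  M         D         C         A
  init        8.101     2.183     12.57    0.5315
  Δ          0.4677   -0.4677    -1.403   -0.4677
  eq          8.569     1.715     11.17   0.06377
  solve Keq expr → x = -0.4677; check Q = 17.79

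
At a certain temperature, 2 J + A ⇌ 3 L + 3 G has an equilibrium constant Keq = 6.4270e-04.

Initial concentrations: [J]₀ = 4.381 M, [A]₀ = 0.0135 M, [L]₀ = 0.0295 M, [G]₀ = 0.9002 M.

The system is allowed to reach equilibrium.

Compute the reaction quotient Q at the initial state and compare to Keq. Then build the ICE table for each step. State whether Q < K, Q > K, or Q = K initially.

Q₀ = 7.2277e-05; Q < K (proceeds forward)

Q₀ = 7.2277e-05 vs Keq = 6.4270e-04 ⇒ Q<K, forward
Step 1:
                   J          A          L          G
  I            4.381     0.0135     0.0295     0.9002
  C         -0.01262  -0.006309    0.01893    0.01893
  E            4.368   0.007191    0.04843     0.9191
  solve Keq expr → x = 0.006309; check Q = 6.4270e-04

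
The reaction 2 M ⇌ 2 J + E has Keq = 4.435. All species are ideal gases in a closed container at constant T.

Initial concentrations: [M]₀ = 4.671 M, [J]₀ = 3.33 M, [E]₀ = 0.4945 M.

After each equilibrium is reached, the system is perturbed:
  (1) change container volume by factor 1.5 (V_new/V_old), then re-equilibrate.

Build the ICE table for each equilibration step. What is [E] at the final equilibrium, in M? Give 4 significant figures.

Q₀ = 0.2513 vs Keq = 4.435 ⇒ Q<K, forward
Step 1:
                  M         J         E
  init        4.671      3.33    0.4945
  Δ          -1.797     1.797    0.8987
  eq          2.874     5.127     1.393
  solve Keq expr → x = 0.8987; check Q = 4.435
Then change container volume by factor 1.5 (V_new/V_old).
Step 2:
                  M         J         E
  init        1.916     3.418    0.9288
  Δ         -0.1859    0.1859   0.09296
  eq           1.73     3.604     1.022
  solve Keq expr → x = 0.09296; check Q = 4.435

[E]_eq = 1.022 M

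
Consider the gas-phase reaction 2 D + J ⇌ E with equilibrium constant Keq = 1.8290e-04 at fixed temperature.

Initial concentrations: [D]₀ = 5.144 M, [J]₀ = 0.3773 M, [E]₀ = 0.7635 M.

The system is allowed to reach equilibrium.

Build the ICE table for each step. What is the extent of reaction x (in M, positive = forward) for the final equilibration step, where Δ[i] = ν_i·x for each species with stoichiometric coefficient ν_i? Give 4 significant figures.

Q₀ = 0.07648 vs Keq = 1.8290e-04 ⇒ Q>K, reverse
Step 1:
                    D           J           E
  Initial       5.144      0.3773      0.7635
  Change        1.509      0.7543     -0.7543
  Equil         6.653       1.132     0.00916
  solve Keq expr → x = -0.7543; check Q = 1.8290e-04

x = -0.7543 M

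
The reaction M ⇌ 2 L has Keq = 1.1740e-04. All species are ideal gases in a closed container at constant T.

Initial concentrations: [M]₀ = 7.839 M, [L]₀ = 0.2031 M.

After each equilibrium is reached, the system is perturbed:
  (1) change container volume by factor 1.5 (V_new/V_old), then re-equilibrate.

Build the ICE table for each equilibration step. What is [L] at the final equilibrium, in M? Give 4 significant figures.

[L]_eq = 0.0249 M

Q₀ = 0.005262 vs Keq = 1.1740e-04 ⇒ Q>K, reverse
Step 1:
                    M           L
  init          7.839      0.2031
  Δ            0.0863     -0.1726
  eq            7.925      0.0305
  solve Keq expr → x = -0.0863; check Q = 1.1740e-04
Then change container volume by factor 1.5 (V_new/V_old).
Step 2:
                    M           L
  init          5.284     0.02034
  Δ         -0.002282    0.004565
  eq            5.281      0.0249
  solve Keq expr → x = 0.002282; check Q = 1.1740e-04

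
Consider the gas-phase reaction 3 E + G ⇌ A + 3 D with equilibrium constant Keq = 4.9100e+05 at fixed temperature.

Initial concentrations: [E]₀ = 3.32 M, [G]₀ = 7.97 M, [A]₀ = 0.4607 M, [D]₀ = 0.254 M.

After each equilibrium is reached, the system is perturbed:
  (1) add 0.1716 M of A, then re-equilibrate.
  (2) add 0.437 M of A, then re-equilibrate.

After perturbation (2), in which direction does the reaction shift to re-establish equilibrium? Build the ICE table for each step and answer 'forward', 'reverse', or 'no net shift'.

Q₀ = 2.5885e-05 vs Keq = 4.9100e+05 ⇒ Q<K, forward
Step 1:
                    E           G           A           D
  I              3.32        7.97      0.4607       0.254
  C            -3.293      -1.098       1.098       3.293
  E           0.02741       6.872       1.558       3.547
  solve Keq expr → x = 1.098; check Q = 4.9100e+05
Then add 0.1716 M of A.
Step 2:
                    E           G           A           D
  I           0.02741       6.872        1.73       3.547
  C        9.6156e-04  3.2052e-04 -3.2052e-04 -9.6156e-04
  E           0.02837       6.873        1.73       3.546
  solve Keq expr → x = -3.2052e-04; check Q = 4.9100e+05
Then add 0.437 M of A.
Step 3:
                    E           G           A           D
  I           0.02837       6.873       2.167       3.546
  C          0.002189  7.2979e-04 -7.2979e-04   -0.002189
  E           0.03056       6.874       2.166       3.543
  solve Keq expr → x = -7.2979e-04; check Q = 4.9100e+05

Direction: reverse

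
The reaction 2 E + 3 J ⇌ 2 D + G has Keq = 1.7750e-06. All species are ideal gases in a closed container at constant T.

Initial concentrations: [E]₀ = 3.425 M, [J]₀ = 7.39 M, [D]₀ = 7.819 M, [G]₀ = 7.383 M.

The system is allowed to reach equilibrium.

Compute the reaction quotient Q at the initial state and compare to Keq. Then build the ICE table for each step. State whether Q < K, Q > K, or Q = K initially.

Q₀ = 0.09534 vs Keq = 1.7750e-06 ⇒ Q>K, reverse
Step 1:
                   E          J          D          G
  init         3.425       7.39      7.819      7.383
  Δ            7.247      10.87     -7.247     -3.623
  eq           10.67      18.26     0.5722       3.76
  solve Keq expr → x = -3.623; check Q = 1.7750e-06

Q₀ = 0.09534; Q > K (proceeds reverse)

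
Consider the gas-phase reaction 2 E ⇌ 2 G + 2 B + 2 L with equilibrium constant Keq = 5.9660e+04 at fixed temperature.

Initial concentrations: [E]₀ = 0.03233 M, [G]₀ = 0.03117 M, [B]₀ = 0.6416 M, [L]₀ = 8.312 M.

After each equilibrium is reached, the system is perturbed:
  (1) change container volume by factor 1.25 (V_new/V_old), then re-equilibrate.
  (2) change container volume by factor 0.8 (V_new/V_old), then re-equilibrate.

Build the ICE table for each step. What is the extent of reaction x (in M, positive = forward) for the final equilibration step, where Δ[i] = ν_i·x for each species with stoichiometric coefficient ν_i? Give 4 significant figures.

x = -2.5257e-04 M

Q₀ = 26.44 vs Keq = 5.9660e+04 ⇒ Q<K, forward
Step 1:
                   E          G          B          L
  Initial    0.03233    0.03117     0.6416      8.312
  Change     -0.0309     0.0309     0.0309     0.0309
  Equil     0.001426    0.06207     0.6725      8.343
  solve Keq expr → x = 0.01545; check Q = 5.9660e+04
Then change container volume by factor 1.25 (V_new/V_old).
Step 2:
                   E          G          B          L
  Initial   0.001141    0.04966      0.538      6.674
  Change  -4.0411e-04 4.0411e-04 4.0411e-04 4.0411e-04
  Equil   7.3659e-04    0.05006     0.5384      6.675
  solve Keq expr → x = 2.0206e-04; check Q = 5.9660e+04
Then change container volume by factor 0.8 (V_new/V_old).
Step 3:
                   E          G          B          L
  Initial 9.2073e-04    0.06258      0.673      8.343
  Change  5.0514e-04 -5.0514e-04 -5.0514e-04 -5.0514e-04
  Equil     0.001426    0.06207     0.6725      8.343
  solve Keq expr → x = -2.5257e-04; check Q = 5.9660e+04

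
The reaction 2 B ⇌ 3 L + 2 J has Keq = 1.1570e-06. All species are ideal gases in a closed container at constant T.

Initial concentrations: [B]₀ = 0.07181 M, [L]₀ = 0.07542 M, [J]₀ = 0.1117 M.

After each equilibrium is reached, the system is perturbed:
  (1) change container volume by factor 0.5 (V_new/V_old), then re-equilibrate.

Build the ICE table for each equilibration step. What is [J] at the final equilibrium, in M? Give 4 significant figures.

Q₀ = 0.001038 vs Keq = 1.1570e-06 ⇒ Q>K, reverse
Step 1:
                   B          L          J
  init       0.07181    0.07542     0.1117
  Δ          0.04076   -0.06114   -0.04076
  eq          0.1126    0.01428    0.07094
  solve Keq expr → x = -0.02038; check Q = 1.1570e-06
Then change container volume by factor 0.5 (V_new/V_old).
Step 2:
                   B          L          J
  init        0.2251    0.02856     0.1419
  Δ         0.008845   -0.01327  -0.008845
  eq           0.234     0.0153      0.133
  solve Keq expr → x = -0.004423; check Q = 1.1570e-06

[J]_eq = 0.133 M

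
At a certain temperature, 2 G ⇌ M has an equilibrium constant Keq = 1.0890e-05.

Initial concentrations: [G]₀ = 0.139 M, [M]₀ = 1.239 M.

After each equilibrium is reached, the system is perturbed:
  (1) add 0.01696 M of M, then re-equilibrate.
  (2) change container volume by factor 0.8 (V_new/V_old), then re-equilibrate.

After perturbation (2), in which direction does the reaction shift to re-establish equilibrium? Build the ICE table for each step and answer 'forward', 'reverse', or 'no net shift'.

Direction: forward

Q₀ = 64.13 vs Keq = 1.0890e-05 ⇒ Q>K, reverse
Step 1:
                  G         M
  Initial     0.139     1.239
  Change      2.478    -1.239
  Equil       2.617 7.4574e-05
  solve Keq expr → x = -1.239; check Q = 1.0890e-05
Then add 0.01696 M of M.
Step 2:
                  G         M
  Initial     2.617   0.01703
  Change    0.03392  -0.01696
  Equil       2.651 7.6519e-05
  solve Keq expr → x = -0.01696; check Q = 1.0890e-05
Then change container volume by factor 0.8 (V_new/V_old).
Step 3:
                  G         M
  Initial     3.313 9.5649e-05
  Change  -4.7818e-05 2.3909e-05
  Equil       3.313 1.1956e-04
  solve Keq expr → x = 2.3909e-05; check Q = 1.0890e-05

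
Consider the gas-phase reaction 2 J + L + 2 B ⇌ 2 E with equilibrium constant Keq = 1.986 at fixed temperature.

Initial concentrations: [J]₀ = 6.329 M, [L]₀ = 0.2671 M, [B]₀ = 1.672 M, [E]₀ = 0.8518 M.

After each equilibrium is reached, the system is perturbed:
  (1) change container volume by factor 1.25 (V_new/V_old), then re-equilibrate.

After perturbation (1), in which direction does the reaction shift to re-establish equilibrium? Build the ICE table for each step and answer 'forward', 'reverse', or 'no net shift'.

Direction: reverse

Q₀ = 0.02426 vs Keq = 1.986 ⇒ Q<K, forward
Step 1:
                    J           L           B           E
  Initial       6.329      0.2671       1.672      0.8518
  Change      -0.4954     -0.2477     -0.4954      0.4954
  Equil         5.834      0.0194       1.177       1.347
  solve Keq expr → x = 0.2477; check Q = 1.986
Then change container volume by factor 1.25 (V_new/V_old).
Step 2:
                    J           L           B           E
  Initial       4.667     0.01552      0.9413       1.078
  Change       0.0236      0.0118      0.0236     -0.0236
  Equil          4.69     0.02732      0.9649       1.054
  solve Keq expr → x = -0.0118; check Q = 1.986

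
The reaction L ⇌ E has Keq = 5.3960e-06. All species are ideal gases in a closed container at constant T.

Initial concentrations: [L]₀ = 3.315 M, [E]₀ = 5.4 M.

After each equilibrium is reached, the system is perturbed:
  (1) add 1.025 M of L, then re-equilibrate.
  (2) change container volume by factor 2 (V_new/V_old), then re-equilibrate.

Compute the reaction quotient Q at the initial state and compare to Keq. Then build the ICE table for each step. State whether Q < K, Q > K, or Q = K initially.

Q₀ = 1.629; Q > K (proceeds reverse)

Q₀ = 1.629 vs Keq = 5.3960e-06 ⇒ Q>K, reverse
Step 1:
                   L          E
  init         3.315        5.4
  Δ              5.4       -5.4
  eq           8.715 4.7026e-05
  solve Keq expr → x = -5.4; check Q = 5.3960e-06
Then add 1.025 M of L.
Step 2:
                   L          E
  init          9.74 4.7026e-05
  Δ       -5.5309e-06 5.5309e-06
  eq            9.74 5.2557e-05
  solve Keq expr → x = 5.5309e-06; check Q = 5.3960e-06
Then change container volume by factor 2 (V_new/V_old).
Step 3:
                   L          E
  init          4.87 2.6278e-05
  Δ                0          0
  eq            4.87 2.6278e-05
  solve Keq expr → x = 0; check Q = 5.3960e-06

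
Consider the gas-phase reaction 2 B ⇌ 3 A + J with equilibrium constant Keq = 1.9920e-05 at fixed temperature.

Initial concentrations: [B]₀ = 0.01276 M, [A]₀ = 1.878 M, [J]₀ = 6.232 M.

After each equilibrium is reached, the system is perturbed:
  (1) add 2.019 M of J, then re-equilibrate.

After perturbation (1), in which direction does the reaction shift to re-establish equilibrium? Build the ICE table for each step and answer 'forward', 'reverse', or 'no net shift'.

Q₀ = 2.5352e+05 vs Keq = 1.9920e-05 ⇒ Q>K, reverse
Step 1:
                    B           A           J
  init        0.01276       1.878       6.232
  Δ              1.24       -1.86     -0.6201
  eq            1.253     0.01773       5.612
  solve Keq expr → x = -0.6201; check Q = 1.9920e-05
Then add 2.019 M of J.
Step 2:
                    B           A           J
  init          1.253     0.01773       7.631
  Δ          0.001144   -0.001716 -5.7202e-04
  eq            1.254     0.01601        7.63
  solve Keq expr → x = -5.7202e-04; check Q = 1.9920e-05

Direction: reverse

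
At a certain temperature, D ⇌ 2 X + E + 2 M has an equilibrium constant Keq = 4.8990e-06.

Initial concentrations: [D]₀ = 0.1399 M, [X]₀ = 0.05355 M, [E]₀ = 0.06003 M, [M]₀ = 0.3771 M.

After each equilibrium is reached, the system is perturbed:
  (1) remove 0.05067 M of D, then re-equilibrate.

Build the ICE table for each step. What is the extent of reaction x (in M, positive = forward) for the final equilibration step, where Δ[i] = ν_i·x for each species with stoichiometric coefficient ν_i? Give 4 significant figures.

x = -0.001012 M

Q₀ = 1.7498e-04 vs Keq = 4.8990e-06 ⇒ Q>K, reverse
Step 1:
                   D          X          E          M
  init        0.1399    0.05355    0.06003     0.3771
  Δ          0.02019   -0.04037   -0.02019   -0.04037
  eq          0.1601    0.01318    0.03984     0.3367
  solve Keq expr → x = -0.02019; check Q = 4.8990e-06
Then remove 0.05067 M of D.
Step 2:
                   D          X          E          M
  init        0.1094    0.01318    0.03984     0.3367
  Δ         0.001012  -0.002024  -0.001012  -0.002024
  eq          0.1104    0.01115    0.03883     0.3347
  solve Keq expr → x = -0.001012; check Q = 4.8990e-06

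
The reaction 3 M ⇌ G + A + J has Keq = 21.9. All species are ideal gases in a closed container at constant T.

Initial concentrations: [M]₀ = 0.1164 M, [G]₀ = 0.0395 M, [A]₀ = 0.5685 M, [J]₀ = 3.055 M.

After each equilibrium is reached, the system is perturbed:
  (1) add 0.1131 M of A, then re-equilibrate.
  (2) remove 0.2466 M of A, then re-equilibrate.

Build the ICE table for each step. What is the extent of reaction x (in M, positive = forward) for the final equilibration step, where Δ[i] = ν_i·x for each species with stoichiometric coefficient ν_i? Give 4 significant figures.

x = 0.004593 M

Q₀ = 43.5 vs Keq = 21.9 ⇒ Q>K, reverse
Step 1:
                  M         G         A         J
  Initial    0.1164    0.0395    0.5685     3.055
  Change    0.02036 -0.006786 -0.006786 -0.006786
  Equil      0.1368   0.03271    0.5617     3.048
  solve Keq expr → x = -0.006786; check Q = 21.9
Then add 0.1131 M of A.
Step 2:
                  M         G         A         J
  Initial    0.1368   0.03271    0.6748     3.048
  Change   0.005628 -0.001876 -0.001876 -0.001876
  Equil      0.1424   0.03084    0.6729     3.046
  solve Keq expr → x = -0.001876; check Q = 21.9
Then remove 0.2466 M of A.
Step 3:
                  M         G         A         J
  Initial    0.1424   0.03084    0.4263     3.046
  Change   -0.01378  0.004593  0.004593  0.004593
  Equil      0.1286   0.03543    0.4309     3.051
  solve Keq expr → x = 0.004593; check Q = 21.9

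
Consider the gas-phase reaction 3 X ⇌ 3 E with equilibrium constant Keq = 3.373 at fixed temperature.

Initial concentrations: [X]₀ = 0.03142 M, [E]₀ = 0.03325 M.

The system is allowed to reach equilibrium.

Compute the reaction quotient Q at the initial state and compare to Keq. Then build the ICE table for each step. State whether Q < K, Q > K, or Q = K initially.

Q₀ = 1.185 vs Keq = 3.373 ⇒ Q<K, forward
Step 1:
                    X           E
  I           0.03142     0.03325
  C         -0.005549    0.005549
  E           0.02587      0.0388
  solve Keq expr → x = 0.00185; check Q = 3.373

Q₀ = 1.185; Q < K (proceeds forward)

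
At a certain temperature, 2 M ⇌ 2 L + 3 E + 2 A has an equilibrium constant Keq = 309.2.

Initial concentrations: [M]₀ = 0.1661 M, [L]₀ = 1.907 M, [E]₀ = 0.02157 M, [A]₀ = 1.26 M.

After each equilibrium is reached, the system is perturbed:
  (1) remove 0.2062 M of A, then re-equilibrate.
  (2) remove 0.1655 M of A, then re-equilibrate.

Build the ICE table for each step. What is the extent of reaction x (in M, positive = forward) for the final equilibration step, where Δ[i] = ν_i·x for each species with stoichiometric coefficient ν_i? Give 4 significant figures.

x = 0.001015 M

Q₀ = 0.0021 vs Keq = 309.2 ⇒ Q<K, forward
Step 1:
                  M         L         E         A
  init       0.1661     1.907   0.02157      1.26
  Δ         -0.1466    0.1466    0.2199    0.1466
  eq        0.01949     2.054    0.2415     1.407
  solve Keq expr → x = 0.0733; check Q = 309.2
Then remove 0.2062 M of A.
Step 2:
                  M         L         E         A
  init      0.01949     2.054    0.2415       1.2
  Δ       -0.002426  0.002426  0.003639  0.002426
  eq        0.01707     2.056    0.2451     1.203
  solve Keq expr → x = 0.001213; check Q = 309.2
Then remove 0.1655 M of A.
Step 3:
                  M         L         E         A
  init      0.01707     2.056    0.2451     1.037
  Δ       -0.002029  0.002029  0.003044  0.002029
  eq        0.01504     2.058    0.2482     1.039
  solve Keq expr → x = 0.001015; check Q = 309.2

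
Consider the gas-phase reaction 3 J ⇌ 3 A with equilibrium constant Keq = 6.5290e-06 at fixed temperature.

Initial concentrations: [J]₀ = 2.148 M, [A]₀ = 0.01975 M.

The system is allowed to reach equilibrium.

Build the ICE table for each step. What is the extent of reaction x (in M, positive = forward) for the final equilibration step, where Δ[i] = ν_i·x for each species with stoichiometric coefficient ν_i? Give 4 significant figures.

Q₀ = 7.7732e-07 vs Keq = 6.5290e-06 ⇒ Q<K, forward
Step 1:
                  J         A
  Initial     2.148   0.01975
  Change   -0.02002   0.02002
  Equil       2.128   0.03977
  solve Keq expr → x = 0.006674; check Q = 6.5290e-06

x = 0.006674 M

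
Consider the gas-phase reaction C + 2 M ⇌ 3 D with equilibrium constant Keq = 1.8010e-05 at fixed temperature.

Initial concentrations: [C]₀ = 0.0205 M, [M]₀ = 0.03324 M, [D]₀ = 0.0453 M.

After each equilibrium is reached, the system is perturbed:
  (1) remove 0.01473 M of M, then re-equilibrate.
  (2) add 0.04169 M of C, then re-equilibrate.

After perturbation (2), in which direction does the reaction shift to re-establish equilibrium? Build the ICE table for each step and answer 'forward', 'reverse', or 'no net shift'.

Q₀ = 4.104 vs Keq = 1.8010e-05 ⇒ Q>K, reverse
Step 1:
                    C           M           D
  I            0.0205     0.03324      0.0453
  C           0.01465      0.0293    -0.04395
  E           0.03515     0.06254    0.001353
  solve Keq expr → x = -0.01465; check Q = 1.8010e-05
Then remove 0.01473 M of M.
Step 2:
                    C           M           D
  I           0.03515     0.04781    0.001353
  C        7.2899e-05  1.4580e-04 -2.1870e-04
  E           0.03522     0.04795    0.001134
  solve Keq expr → x = -7.2899e-05; check Q = 1.8010e-05
Then add 0.04169 M of C.
Step 3:
                    C           M           D
  I           0.07691     0.04795    0.001134
  C       -1.1067e-04 -2.2134e-04  3.3201e-04
  E            0.0768     0.04773    0.001466
  solve Keq expr → x = 1.1067e-04; check Q = 1.8010e-05

Direction: forward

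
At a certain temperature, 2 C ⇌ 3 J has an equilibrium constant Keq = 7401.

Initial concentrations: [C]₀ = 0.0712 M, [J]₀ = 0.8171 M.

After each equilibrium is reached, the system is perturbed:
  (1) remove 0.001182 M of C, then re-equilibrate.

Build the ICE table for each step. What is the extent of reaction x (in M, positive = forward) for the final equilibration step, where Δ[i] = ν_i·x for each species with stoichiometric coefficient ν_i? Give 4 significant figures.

Q₀ = 107.6 vs Keq = 7401 ⇒ Q<K, forward
Step 1:
                  C         J
  init       0.0712    0.8171
  Δ        -0.06113   0.09169
  eq        0.01007    0.9088
  solve Keq expr → x = 0.03056; check Q = 7401
Then remove 0.001182 M of C.
Step 2:
                  C         J
  init     0.008889    0.9088
  Δ        0.001153  -0.00173
  eq        0.01004    0.9071
  solve Keq expr → x = -5.7663e-04; check Q = 7401

x = -5.7663e-04 M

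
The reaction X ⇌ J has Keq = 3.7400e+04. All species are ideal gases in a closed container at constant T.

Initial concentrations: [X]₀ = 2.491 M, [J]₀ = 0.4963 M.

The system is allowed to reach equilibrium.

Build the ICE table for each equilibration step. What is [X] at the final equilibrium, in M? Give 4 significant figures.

[X]_eq = 7.9872e-05 M

Q₀ = 0.1992 vs Keq = 3.7400e+04 ⇒ Q<K, forward
Step 1:
                  X         J
  init        2.491    0.4963
  Δ          -2.491     2.491
  eq      7.9872e-05     2.987
  solve Keq expr → x = 2.491; check Q = 3.7400e+04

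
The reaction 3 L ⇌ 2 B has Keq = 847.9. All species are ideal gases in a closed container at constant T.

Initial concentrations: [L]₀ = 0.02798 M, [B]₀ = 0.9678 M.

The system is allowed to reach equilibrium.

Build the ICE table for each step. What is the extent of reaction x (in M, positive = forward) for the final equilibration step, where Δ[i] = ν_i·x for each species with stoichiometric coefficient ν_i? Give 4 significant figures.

Q₀ = 4.2759e+04 vs Keq = 847.9 ⇒ Q>K, reverse
Step 1:
                    L           B
  I           0.02798      0.9678
  C           0.07195    -0.04797
  E           0.09993      0.9198
  solve Keq expr → x = -0.02398; check Q = 847.9

x = -0.02398 M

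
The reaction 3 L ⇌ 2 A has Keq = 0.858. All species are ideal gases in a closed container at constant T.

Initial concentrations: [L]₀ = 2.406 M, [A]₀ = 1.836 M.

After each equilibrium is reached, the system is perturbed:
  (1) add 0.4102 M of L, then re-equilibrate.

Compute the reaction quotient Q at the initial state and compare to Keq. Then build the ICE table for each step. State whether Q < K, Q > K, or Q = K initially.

Q₀ = 0.242 vs Keq = 0.858 ⇒ Q<K, forward
Step 1:
                    L           A
  I             2.406       1.836
  C           -0.6048      0.4032
  E             1.801       2.239
  solve Keq expr → x = 0.2016; check Q = 0.858
Then add 0.4102 M of L.
Step 2:
                    L           A
  I             2.211       2.239
  C           -0.3033      0.2022
  E             1.908       2.441
  solve Keq expr → x = 0.1011; check Q = 0.858

Q₀ = 0.242; Q < K (proceeds forward)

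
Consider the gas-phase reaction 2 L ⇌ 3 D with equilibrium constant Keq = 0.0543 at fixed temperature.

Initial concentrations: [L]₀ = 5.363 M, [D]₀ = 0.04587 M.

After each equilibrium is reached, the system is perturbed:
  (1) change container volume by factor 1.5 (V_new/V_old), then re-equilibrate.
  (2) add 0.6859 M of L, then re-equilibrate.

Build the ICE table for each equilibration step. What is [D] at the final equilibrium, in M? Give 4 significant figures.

Q₀ = 3.3556e-06 vs Keq = 0.0543 ⇒ Q<K, forward
Step 1:
                    L           D
  Initial       5.363     0.04587
  Change      -0.6764       1.015
  Equil         4.687        1.06
  solve Keq expr → x = 0.3382; check Q = 0.0543
Then change container volume by factor 1.5 (V_new/V_old).
Step 2:
                    L           D
  Initial       3.124       0.707
  Change     -0.06115     0.09172
  Equil         3.063      0.7987
  solve Keq expr → x = 0.03057; check Q = 0.0543
Then add 0.6859 M of L.
Step 3:
                    L           D
  Initial       3.749      0.7987
  Change     -0.06925      0.1039
  Equil          3.68      0.9026
  solve Keq expr → x = 0.03463; check Q = 0.0543

[D]_eq = 0.9026 M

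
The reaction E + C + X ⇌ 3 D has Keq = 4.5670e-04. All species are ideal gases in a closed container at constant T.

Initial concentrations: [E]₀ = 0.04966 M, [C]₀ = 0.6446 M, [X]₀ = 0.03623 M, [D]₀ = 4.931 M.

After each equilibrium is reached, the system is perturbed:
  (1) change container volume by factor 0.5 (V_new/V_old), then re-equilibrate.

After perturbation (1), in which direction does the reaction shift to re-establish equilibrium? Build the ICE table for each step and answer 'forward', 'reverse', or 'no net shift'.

Direction: no net shift

Q₀ = 1.0338e+05 vs Keq = 4.5670e-04 ⇒ Q>K, reverse
Step 1:
                    E           C           X           D
  init        0.04966      0.6446     0.03623       4.931
  Δ             1.597       1.597       1.597      -4.791
  eq            1.647       2.242       1.633      0.1402
  solve Keq expr → x = -1.597; check Q = 4.5670e-04
Then change container volume by factor 0.5 (V_new/V_old).
Step 2:
                    E           C           X           D
  init          3.293       4.483       3.266      0.2803
  Δ                 0           0           0           0
  eq            3.293       4.483       3.266      0.2803
  solve Keq expr → x = 0; check Q = 4.5670e-04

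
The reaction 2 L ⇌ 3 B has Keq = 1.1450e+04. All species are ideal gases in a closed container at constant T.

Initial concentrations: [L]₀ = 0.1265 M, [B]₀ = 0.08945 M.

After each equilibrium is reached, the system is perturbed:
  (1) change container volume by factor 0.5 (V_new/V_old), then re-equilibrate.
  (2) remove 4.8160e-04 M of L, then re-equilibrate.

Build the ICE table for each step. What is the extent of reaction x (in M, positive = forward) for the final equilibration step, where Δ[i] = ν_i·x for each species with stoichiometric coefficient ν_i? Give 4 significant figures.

Q₀ = 0.04473 vs Keq = 1.1450e+04 ⇒ Q<K, forward
Step 1:
                   L          B
  init        0.1265    0.08945
  Δ          -0.1251     0.1877
  eq        0.001364     0.2772
  solve Keq expr → x = 0.06257; check Q = 1.1450e+04
Then change container volume by factor 0.5 (V_new/V_old).
Step 2:
                   L          B
  init      0.002727     0.5543
  Δ         0.001112  -0.001668
  eq        0.003839     0.5526
  solve Keq expr → x = -5.5611e-04; check Q = 1.1450e+04
Then remove 4.8160e-04 M of L.
Step 3:
                   L          B
  init      0.003358     0.5526
  Δ       4.7419e-04 -7.1129e-04
  eq        0.003832     0.5519
  solve Keq expr → x = -2.3710e-04; check Q = 1.1450e+04

x = -2.3710e-04 M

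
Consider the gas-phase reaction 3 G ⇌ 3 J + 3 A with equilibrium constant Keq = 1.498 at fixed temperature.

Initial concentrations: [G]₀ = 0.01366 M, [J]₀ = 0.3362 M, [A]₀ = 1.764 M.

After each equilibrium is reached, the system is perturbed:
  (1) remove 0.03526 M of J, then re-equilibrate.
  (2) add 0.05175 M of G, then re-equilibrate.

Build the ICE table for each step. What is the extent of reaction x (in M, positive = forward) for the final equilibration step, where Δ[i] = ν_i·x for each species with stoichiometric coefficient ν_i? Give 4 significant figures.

x = 0.006828 M

Q₀ = 8.1835e+04 vs Keq = 1.498 ⇒ Q>K, reverse
Step 1:
                    G           J           A
  init        0.01366      0.3362       1.764
  Δ             0.189      -0.189      -0.189
  eq           0.2026      0.1472       1.575
  solve Keq expr → x = -0.06299; check Q = 1.498
Then remove 0.03526 M of J.
Step 2:
                    G           J           A
  init         0.2026       0.112       1.575
  Δ          -0.01948     0.01948     0.01948
  eq           0.1832      0.1314       1.594
  solve Keq expr → x = 0.006494; check Q = 1.498
Then add 0.05175 M of G.
Step 3:
                    G           J           A
  init         0.2349      0.1314       1.594
  Δ          -0.02048     0.02048     0.02048
  eq           0.2144      0.1519       1.615
  solve Keq expr → x = 0.006828; check Q = 1.498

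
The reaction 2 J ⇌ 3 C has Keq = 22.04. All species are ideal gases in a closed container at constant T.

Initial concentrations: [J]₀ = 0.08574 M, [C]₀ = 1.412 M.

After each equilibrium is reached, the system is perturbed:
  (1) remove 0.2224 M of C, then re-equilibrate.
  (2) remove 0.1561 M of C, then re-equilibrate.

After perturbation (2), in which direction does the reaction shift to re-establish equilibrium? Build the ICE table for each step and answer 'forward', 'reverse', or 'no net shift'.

Direction: forward

Q₀ = 382.9 vs Keq = 22.04 ⇒ Q>K, reverse
Step 1:
                   J          C
  init       0.08574      1.412
  Δ           0.1762    -0.2643
  eq          0.2619      1.148
  solve Keq expr → x = -0.08809; check Q = 22.04
Then remove 0.2224 M of C.
Step 2:
                   J          C
  init        0.2619     0.9253
  Δ         -0.04919    0.07378
  eq          0.2127     0.9991
  solve Keq expr → x = 0.02459; check Q = 22.04
Then remove 0.1561 M of C.
Step 3:
                   J          C
  init        0.2127      0.843
  Δ         -0.03308    0.04962
  eq          0.1796     0.8926
  solve Keq expr → x = 0.01654; check Q = 22.04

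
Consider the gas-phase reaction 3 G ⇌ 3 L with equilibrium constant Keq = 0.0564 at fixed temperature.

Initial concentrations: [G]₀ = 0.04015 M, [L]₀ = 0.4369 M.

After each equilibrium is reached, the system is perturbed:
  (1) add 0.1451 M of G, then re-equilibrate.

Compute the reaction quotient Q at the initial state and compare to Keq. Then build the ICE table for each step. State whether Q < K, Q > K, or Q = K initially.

Q₀ = 1289 vs Keq = 0.0564 ⇒ Q>K, reverse
Step 1:
                    G           L
  init        0.04015      0.4369
  Δ            0.3047     -0.3047
  eq           0.3448      0.1322
  solve Keq expr → x = -0.1016; check Q = 0.0564
Then add 0.1451 M of G.
Step 2:
                    G           L
  init         0.4899      0.1322
  Δ          -0.04022     0.04022
  eq           0.4497      0.1725
  solve Keq expr → x = 0.01341; check Q = 0.0564

Q₀ = 1289; Q > K (proceeds reverse)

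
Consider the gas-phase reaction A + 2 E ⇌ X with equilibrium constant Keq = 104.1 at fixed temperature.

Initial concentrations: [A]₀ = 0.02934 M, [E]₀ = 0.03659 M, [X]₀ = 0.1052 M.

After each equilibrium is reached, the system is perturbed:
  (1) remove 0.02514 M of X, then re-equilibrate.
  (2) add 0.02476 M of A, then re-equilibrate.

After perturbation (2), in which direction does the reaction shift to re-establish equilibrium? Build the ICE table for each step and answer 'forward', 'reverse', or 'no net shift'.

Q₀ = 2678 vs Keq = 104.1 ⇒ Q>K, reverse
Step 1:
                  A         E         X
  Initial   0.02934   0.03659    0.1052
  Change    0.03381   0.06762  -0.03381
  Equil     0.06315    0.1042   0.07139
  solve Keq expr → x = -0.03381; check Q = 104.1
Then remove 0.02514 M of X.
Step 2:
                  A         E         X
  Initial   0.06315    0.1042   0.04625
  Change  -0.005594  -0.01119  0.005594
  Equil     0.05756   0.09302   0.05184
  solve Keq expr → x = 0.005594; check Q = 104.1
Then add 0.02476 M of A.
Step 3:
                  A         E         X
  Initial   0.08232   0.09302   0.05184
  Change   -0.00469 -0.009379   0.00469
  Equil     0.07763   0.08364   0.05653
  solve Keq expr → x = 0.00469; check Q = 104.1

Direction: forward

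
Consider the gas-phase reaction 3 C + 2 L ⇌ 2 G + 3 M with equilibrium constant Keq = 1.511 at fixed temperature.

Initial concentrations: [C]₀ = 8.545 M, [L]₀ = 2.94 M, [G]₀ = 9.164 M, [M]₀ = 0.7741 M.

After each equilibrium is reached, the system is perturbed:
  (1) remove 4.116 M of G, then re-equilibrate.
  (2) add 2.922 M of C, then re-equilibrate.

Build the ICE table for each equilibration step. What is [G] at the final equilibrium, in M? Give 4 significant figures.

Q₀ = 0.007223 vs Keq = 1.511 ⇒ Q<K, forward
Step 1:
                  C         L         G         M
  Initial     8.545      2.94     9.164    0.7741
  Change     -1.694    -1.129     1.129     1.694
  Equil       6.851     1.811     10.29     2.468
  solve Keq expr → x = 0.5647; check Q = 1.511
Then remove 4.116 M of G.
Step 2:
                  C         L         G         M
  Initial     6.851     1.811     6.177     2.468
  Change     -0.395   -0.2633    0.2633     0.395
  Equil       6.456     1.547     6.441     2.863
  solve Keq expr → x = 0.1317; check Q = 1.511
Then add 2.922 M of C.
Step 3:
                  C         L         G         M
  Initial     9.378     1.547     6.441     2.863
  Change     -0.455   -0.3033    0.3033     0.455
  Equil       8.923     1.244     6.744     3.318
  solve Keq expr → x = 0.1517; check Q = 1.511

[G]_eq = 6.744 M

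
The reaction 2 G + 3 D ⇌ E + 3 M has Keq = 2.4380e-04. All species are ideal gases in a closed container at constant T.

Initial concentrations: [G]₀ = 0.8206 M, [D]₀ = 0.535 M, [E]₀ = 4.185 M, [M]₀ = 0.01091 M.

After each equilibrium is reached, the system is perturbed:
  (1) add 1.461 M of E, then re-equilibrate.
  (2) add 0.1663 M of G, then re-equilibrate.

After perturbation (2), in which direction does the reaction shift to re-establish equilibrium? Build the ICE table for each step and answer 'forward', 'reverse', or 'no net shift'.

Q₀ = 5.2704e-05 vs Keq = 2.4380e-04 ⇒ Q<K, forward
Step 1:
                    G           D           E           M
  Initial      0.8206       0.535       4.185     0.01091
  Change    -0.004641   -0.006961     0.00232    0.006961
  Equil         0.816       0.528       4.187     0.01787
  solve Keq expr → x = 0.00232; check Q = 2.4380e-04
Then add 1.461 M of E.
Step 2:
                    G           D           E           M
  Initial       0.816       0.528       5.648     0.01787
  Change     0.001088    0.001632 -5.4397e-04   -0.001632
  Equil         0.817      0.5297       5.648     0.01624
  solve Keq expr → x = -5.4397e-04; check Q = 2.4380e-04
Then add 0.1663 M of G.
Step 3:
                    G           D           E           M
  Initial      0.9833      0.5297       5.648     0.01624
  Change    -0.001364   -0.002046  6.8205e-04    0.002046
  Equil         0.982      0.5276       5.648     0.01829
  solve Keq expr → x = 6.8205e-04; check Q = 2.4380e-04

Direction: forward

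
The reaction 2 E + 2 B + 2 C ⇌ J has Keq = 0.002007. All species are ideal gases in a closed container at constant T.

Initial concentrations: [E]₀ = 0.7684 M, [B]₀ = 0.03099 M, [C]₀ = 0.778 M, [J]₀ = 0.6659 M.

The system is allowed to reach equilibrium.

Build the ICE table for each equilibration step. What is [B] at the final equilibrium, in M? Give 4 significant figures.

Q₀ = 1940 vs Keq = 0.002007 ⇒ Q>K, reverse
Step 1:
                    E           B           C           J
  I            0.7684     0.03099       0.778      0.6659
  C             1.229       1.229       1.229     -0.6146
  E             1.998        1.26       2.007     0.05126
  solve Keq expr → x = -0.6146; check Q = 0.002007

[B]_eq = 1.26 M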